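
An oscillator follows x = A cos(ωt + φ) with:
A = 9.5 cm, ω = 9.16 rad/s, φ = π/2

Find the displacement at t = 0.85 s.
x = A cos(ωt + φ) = 9.5×cos(9.16×0.85 + π/2) = -9.478 cm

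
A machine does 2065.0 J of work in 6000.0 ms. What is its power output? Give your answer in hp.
P = W/t = 2065 J / 6 s = 344.2 W = 0.4615 hp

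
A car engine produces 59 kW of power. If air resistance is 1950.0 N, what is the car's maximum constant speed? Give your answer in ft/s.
P = Fv → v = P/F = 59000 W / 1950 N = 30.26 m/s = 99.27 ft/s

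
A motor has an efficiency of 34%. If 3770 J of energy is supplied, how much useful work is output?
W_out = η × W_in = 0.34 × 3770 = 1281.8 J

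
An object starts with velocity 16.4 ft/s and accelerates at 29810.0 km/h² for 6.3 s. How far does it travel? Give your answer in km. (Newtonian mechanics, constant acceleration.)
d = v₀t + ½at² (with unit conversion) = 0.07714 km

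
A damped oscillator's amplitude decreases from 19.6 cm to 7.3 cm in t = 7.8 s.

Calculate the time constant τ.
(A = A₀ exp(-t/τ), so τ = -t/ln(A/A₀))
A/A₀ = 7.3/19.6 = 0.3724; ln(A/A₀) = -0.9877
τ = −t/ln(A/A₀) = −7.8/-0.9877 = 7.897 s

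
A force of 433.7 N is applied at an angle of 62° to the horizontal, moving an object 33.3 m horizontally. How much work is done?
W = Fd cosθ = 433.7×33.3×cos(62°) = 6780.2 J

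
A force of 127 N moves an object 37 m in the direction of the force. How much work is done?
W = Fd = 127×37 = 4699.0 J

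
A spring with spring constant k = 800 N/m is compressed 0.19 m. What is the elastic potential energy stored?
PE = ½kx² = ½×800×0.19² = 14.44 J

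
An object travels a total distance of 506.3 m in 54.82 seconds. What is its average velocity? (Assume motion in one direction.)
v_avg = Δd / Δt = 506.3 / 54.82 = 9.24 m/s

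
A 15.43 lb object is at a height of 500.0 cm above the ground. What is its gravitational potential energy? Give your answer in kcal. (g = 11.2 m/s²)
PE = mgh = 6.999 kg × 11.2 m/s² × 5 m = 391.9 J = 0.09368 kcal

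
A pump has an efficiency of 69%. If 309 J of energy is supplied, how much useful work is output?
W_out = η × W_in = 0.69 × 309 = 213.21 J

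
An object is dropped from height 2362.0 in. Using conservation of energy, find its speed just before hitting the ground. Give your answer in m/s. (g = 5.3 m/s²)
mgh = ½mv² → v = √(2gh) = √(2×5.3×59.99) = 25.22 m/s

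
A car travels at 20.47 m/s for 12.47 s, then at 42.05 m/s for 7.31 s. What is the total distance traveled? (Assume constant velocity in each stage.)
d₁ = v₁t₁ = 20.47 × 12.47 = 255.261 m
d₂ = v₂t₂ = 42.05 × 7.31 = 307.385 m
d_total = 255.261 + 307.385 = 562.65 m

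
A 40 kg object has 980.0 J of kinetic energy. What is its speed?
KE = ½mv² → v = √(2KE/m) = √(2×980.0/40) = 7.0 m/s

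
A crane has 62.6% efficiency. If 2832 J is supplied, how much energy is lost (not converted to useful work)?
W_out = η × W_in = 0.626×2832 = 1772.8 J
W_lost = W_in − W_out = 2832 − 1772.8 = 1059.2 J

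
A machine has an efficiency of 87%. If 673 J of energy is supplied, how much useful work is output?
W_out = η × W_in = 0.87 × 673 = 585.51 J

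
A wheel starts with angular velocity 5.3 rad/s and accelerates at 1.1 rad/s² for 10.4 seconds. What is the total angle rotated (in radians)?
θ = ω₀t + ½αt² = 5.3×10.4 + ½×1.1×10.4² = 114.61 rad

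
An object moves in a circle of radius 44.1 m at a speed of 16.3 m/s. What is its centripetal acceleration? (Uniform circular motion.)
a_c = v²/r = 16.3²/44.1 = 265.69/44.1 = 6.02 m/s²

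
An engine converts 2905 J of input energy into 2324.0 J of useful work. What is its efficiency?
η = W_out/W_in = 2324.0/2905 = 0.8 = 80.0%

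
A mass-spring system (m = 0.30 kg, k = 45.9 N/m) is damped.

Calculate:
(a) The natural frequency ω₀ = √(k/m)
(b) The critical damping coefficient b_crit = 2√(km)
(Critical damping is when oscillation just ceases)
ω₀ = √(k/m) = √(45.9/0.3) = 12.37 rad/s
b_crit = 2√(km) = 2√(45.9×0.3) = 7.422 kg/s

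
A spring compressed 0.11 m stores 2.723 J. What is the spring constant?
PE = ½kx² → k = 2PE/x² = 2×2.723/0.11² = 450.1 N/m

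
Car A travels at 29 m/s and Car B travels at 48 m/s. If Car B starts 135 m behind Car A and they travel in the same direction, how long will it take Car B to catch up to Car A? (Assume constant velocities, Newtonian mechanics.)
Relative speed: v_rel = 48 - 29 = 19 m/s
Time to catch: t = d₀/v_rel = 135/19 = 7.11 s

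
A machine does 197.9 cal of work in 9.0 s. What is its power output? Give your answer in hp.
P = W/t = 828 J / 9 s = 92 W = 0.1234 hp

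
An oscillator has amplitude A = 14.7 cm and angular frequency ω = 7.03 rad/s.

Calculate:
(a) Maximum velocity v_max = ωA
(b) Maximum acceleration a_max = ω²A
v_max = ωA = 7.03×0.147 = 1.033 m/s
a_max = ω²A = 7.03²×0.147 = 7.265 m/s²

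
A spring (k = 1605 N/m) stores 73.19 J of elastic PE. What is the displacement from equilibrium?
PE = ½kx² → x = √(2PE/k) = √(2×73.19/1605) = 0.302 m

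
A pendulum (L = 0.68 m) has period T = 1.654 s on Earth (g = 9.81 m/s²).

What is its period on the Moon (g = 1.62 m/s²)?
T = 2π√(L/g), so T_moon/T_earth = √(g_earth/g_moon)
T_moon = 2π√(0.68/1.62) = 4.071 s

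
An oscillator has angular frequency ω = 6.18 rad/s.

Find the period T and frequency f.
T = 2π/ω = 2π/6.18 = 1.017 s; f = ω/2π = 0.9836 Hz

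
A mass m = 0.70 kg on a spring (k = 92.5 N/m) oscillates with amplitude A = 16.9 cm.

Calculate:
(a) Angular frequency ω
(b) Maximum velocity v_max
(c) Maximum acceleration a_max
ω = √(k/m) = √(92.5/0.7) = 11.5 rad/s
v_max = ωA = 11.5×0.169 = 1.943 m/s
a_max = ω²A = 11.5²×0.169 = 22.33 m/s²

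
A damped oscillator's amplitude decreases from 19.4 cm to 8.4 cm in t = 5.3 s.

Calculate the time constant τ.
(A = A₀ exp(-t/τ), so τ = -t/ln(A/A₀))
A/A₀ = 8.4/19.4 = 0.433; ln(A/A₀) = -0.837
τ = −t/ln(A/A₀) = −5.3/-0.837 = 6.332 s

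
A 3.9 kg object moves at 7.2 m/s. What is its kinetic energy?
KE = ½mv² = ½×3.9×7.2² = 101.088 J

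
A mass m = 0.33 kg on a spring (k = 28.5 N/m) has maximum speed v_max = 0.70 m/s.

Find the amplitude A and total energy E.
½mv²_max = ½kA² → A = v_max√(m/k) = 0.7×√(0.33/28.5) = 0.07532 m = 7.532 cm
E = ½mv²_max = ½×0.33×0.7² = 0.08085 J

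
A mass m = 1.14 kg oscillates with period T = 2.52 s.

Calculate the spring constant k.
T = 2π√(m/k) → k = m(2π/T)² = 1.14×(2π/2.52)² = 7.087 N/m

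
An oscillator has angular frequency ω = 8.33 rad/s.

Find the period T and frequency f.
T = 2π/ω = 2π/8.33 = 0.7543 s; f = ω/2π = 1.326 Hz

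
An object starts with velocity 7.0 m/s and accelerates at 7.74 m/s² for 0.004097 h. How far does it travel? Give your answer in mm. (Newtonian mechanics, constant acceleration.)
d = v₀t + ½at² (with unit conversion) = 945100.0 mm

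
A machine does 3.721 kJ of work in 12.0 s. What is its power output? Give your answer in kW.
P = W/t = 3721 J / 12 s = 310.1 W = 0.3101 kW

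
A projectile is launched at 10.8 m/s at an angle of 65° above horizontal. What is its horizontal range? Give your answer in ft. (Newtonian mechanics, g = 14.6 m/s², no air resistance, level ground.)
R = v₀² sin(2θ) / g (with unit conversion) = 20.08 ft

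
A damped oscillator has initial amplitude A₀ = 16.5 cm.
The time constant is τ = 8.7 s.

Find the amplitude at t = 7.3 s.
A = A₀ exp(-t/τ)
A = A₀ exp(−t/τ) = 16.5×exp(−7.3/8.7) = 7.13 cm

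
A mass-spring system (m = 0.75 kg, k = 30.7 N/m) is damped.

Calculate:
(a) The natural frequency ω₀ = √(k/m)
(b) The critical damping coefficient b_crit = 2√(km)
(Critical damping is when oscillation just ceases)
ω₀ = √(k/m) = √(30.7/0.75) = 6.398 rad/s
b_crit = 2√(km) = 2√(30.7×0.75) = 9.597 kg/s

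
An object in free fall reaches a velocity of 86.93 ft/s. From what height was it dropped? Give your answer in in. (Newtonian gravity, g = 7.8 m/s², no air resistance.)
h = v²/(2g) (with unit conversion) = 1772.0 in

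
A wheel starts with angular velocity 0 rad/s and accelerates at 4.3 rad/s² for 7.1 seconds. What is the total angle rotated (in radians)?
θ = ω₀t + ½αt² = 0×7.1 + ½×4.3×7.1² = 108.38 rad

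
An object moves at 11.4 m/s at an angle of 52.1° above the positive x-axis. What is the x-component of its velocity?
vₓ = v cos(θ) = 11.4 × cos(52.1°) = 7.0 m/s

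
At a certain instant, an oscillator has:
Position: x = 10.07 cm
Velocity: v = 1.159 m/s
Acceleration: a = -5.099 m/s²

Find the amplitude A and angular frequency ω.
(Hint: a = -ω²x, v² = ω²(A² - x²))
a = −ω²x → ω = √(|a|/x) = √(5.099/0.1007) = 7.116 rad/s
v² = ω²(A² − x²) → A = √(x² + v²/ω²) = √(0.1007² + 1.159²/7.116²) = 0.1915 m = 19.15 cm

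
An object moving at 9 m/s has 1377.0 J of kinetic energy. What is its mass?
KE = ½mv² → m = 2KE/v² = 2×1377.0/9² = 34.0 kg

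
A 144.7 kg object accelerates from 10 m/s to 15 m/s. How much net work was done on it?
W_net = ΔKE = ½m(v₂² − v₁²) = ½×144.7×(15² − 10²) = 9043.75 J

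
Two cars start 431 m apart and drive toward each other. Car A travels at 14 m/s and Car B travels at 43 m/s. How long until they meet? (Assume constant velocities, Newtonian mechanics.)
Combined speed: v_combined = 14 + 43 = 57 m/s
Time to meet: t = d/57 = 431/57 = 7.56 s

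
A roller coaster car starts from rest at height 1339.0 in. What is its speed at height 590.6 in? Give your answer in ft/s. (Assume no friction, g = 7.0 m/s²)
mgh₁ = ½mv₂² + mgh₂ → v₂ = √(2g(h₁−h₂)) = √(2×7.0×(34.01−15)) = 16.31 m/s = 53.52 ft/s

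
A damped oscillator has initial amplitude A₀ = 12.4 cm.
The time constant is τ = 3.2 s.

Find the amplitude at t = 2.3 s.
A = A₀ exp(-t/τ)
A = A₀ exp(−t/τ) = 12.4×exp(−2.3/3.2) = 6.043 cm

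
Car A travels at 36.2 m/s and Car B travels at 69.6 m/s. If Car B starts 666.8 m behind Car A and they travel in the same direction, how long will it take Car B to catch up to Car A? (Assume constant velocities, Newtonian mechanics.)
Relative speed: v_rel = 69.6 - 36.2 = 33.4 m/s
Time to catch: t = d₀/v_rel = 666.8/33.4 = 19.96 s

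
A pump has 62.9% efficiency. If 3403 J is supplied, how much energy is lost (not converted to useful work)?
W_out = η × W_in = 0.629×3403 = 2140.5 J
W_lost = W_in − W_out = 3403 − 2140.5 = 1262.5 J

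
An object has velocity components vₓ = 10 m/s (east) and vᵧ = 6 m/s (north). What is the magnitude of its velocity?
|v| = √(vₓ² + vᵧ²) = √(10² + 6²) = √(136) = 11.66 m/s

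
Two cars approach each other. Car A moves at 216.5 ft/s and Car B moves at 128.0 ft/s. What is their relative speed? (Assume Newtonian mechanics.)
v_rel = v_A + v_B = 216.5 + 128.0 = 344.5 ft/s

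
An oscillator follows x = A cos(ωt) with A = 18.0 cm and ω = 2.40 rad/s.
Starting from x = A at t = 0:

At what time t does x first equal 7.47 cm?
cos(ωt) = x/A = 7.47/18.0 = 0.415
ωt = arccos(0.415) = 1.143 rad
t = 1.143/2.4 = 0.4762 s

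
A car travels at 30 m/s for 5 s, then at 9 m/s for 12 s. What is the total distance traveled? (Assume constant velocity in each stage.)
d₁ = v₁t₁ = 30 × 5 = 150 m
d₂ = v₂t₂ = 9 × 12 = 108 m
d_total = 150 + 108 = 258 m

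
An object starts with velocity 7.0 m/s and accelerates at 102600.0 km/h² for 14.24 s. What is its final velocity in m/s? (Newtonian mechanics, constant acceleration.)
v = v₀ + at (with unit conversion) = 119.7 m/s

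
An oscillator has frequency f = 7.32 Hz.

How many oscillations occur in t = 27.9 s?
n = f×t = 7.32×27.9 = 204.2 oscillations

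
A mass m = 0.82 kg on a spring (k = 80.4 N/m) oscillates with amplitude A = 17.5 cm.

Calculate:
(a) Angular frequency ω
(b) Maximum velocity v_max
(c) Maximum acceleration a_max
ω = √(k/m) = √(80.4/0.82) = 9.902 rad/s
v_max = ωA = 9.902×0.175 = 1.733 m/s
a_max = ω²A = 9.902²×0.175 = 17.16 m/s²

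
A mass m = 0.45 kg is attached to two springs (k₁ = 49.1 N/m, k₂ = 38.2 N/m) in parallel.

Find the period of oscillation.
k_eq = k₁+k₂ = 87.3 N/m
T = 2π√(m/k_eq) = 2π√(0.45/87.3) = 0.4511 s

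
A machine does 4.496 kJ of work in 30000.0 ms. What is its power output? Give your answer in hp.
P = W/t = 4496 J / 30 s = 149.9 W = 0.201 hp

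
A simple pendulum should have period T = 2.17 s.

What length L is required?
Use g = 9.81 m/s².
T = 2π√(L/g) → L = g(T/2π)² = 9.81×(2.17/2π)² = 1.17 m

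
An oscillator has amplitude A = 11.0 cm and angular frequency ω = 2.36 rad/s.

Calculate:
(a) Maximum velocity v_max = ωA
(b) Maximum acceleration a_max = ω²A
v_max = ωA = 2.36×0.11 = 0.2596 m/s
a_max = ω²A = 2.36²×0.11 = 0.6127 m/s²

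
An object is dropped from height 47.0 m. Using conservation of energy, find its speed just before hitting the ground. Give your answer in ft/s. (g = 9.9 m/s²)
mgh = ½mv² → v = √(2gh) = √(2×9.9×47) = 30.51 m/s = 100.1 ft/s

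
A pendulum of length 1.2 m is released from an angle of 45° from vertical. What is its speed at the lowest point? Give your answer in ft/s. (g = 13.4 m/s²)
h = L(1 − cosθ) = 1.2×(1 − cos45°) = 0.3515 m
v = √(2gh) = √(2×13.4×0.3515) = 3.069 m/s = 10.07 ft/s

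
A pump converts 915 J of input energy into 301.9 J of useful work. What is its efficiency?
η = W_out/W_in = 301.9/915 = 0.3299 = 32.99%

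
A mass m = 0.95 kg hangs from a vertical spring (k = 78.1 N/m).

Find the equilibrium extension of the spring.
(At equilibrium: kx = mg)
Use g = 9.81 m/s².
x_eq = mg/k = 0.95×9.81/78.1 = 0.1193 m = 11.93 cm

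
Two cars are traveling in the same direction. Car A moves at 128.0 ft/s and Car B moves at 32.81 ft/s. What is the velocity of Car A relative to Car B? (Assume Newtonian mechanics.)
v_rel = v_A - v_B = 128.0 - 32.81 = 95.19 ft/s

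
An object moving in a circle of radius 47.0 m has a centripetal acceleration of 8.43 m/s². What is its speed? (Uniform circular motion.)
v = √(a_c × r) = √(8.43 × 47.0) = 19.91 m/s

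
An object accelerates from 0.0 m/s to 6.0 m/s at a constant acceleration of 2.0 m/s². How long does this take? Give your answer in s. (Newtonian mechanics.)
t = (v - v₀)/a = 3.0 s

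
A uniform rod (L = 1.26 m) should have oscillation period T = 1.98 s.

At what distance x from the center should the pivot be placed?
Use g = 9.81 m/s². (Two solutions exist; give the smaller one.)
T = 2π√((L²/12 + x²)/(gx)). Let c = T²g/(4π²) = 0.9742.
x² − cx + L²/12 = 0 → x = (c − √(c² − L²/3))/2 = 0.1631 m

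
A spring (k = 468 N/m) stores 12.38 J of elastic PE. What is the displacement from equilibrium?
PE = ½kx² → x = √(2PE/k) = √(2×12.38/468) = 0.23 m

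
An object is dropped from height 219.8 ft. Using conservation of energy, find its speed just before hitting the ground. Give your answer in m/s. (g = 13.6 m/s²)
mgh = ½mv² → v = √(2gh) = √(2×13.6×67) = 42.69 m/s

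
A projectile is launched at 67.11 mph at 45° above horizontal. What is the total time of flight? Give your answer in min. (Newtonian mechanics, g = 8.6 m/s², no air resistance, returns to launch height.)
T = 2v₀sin(θ)/g (with unit conversion) = 0.08222 min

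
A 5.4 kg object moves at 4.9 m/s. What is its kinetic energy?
KE = ½mv² = ½×5.4×4.9² = 64.827 J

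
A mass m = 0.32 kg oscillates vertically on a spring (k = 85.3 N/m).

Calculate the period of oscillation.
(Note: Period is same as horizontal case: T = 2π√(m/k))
T = 2π√(m/k) = 2π√(0.32/85.3) = 0.3848 s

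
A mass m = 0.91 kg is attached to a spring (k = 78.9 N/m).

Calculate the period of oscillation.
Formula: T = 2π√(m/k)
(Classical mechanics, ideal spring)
T = 2π√(m/k) = 2π√(0.91/78.9) = 0.6748 s; f = 1/T = 1.482 Hz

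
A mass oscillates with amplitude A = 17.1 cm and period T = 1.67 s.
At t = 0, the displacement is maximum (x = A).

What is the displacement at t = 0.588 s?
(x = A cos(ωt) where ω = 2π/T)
ω = 2π/T = 2π/1.67 = 3.762 rad/s
x = A cos(ωt) = 17.1×cos(3.762×0.588) = -10.23 cm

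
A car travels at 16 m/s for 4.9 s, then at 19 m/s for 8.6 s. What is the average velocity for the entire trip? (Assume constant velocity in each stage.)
d₁ = v₁t₁ = 16 × 4.9 = 78.4 m
d₂ = v₂t₂ = 19 × 8.6 = 163.4 m
d_total = 241.8 m, t_total = 13.5 s
v_avg = d_total/t_total = 241.8/13.5 = 17.91 m/s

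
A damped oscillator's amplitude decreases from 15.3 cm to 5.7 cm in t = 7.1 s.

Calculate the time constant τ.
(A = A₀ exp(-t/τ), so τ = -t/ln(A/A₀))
A/A₀ = 5.7/15.3 = 0.3725; ln(A/A₀) = -0.9874
τ = −t/ln(A/A₀) = −7.1/-0.9874 = 7.191 s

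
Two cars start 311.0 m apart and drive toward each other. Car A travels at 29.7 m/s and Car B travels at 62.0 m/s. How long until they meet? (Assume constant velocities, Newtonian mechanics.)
Combined speed: v_combined = 29.7 + 62.0 = 91.7 m/s
Time to meet: t = d/91.7 = 311.0/91.7 = 3.39 s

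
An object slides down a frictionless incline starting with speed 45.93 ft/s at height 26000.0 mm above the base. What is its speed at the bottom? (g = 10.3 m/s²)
½mv₀² + mgh = ½mv² → v = √(v₀² + 2gh) = √(14² + 2×10.3×26) = 27.05 m/s = 88.74 ft/s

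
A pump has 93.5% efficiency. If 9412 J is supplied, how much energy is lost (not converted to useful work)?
W_out = η × W_in = 0.935×9412 = 8800.2 J
W_lost = W_in − W_out = 9412 − 8800.2 = 611.78 J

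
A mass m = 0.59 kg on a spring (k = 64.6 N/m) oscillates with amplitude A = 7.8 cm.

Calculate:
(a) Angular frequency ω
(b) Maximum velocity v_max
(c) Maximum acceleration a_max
ω = √(k/m) = √(64.6/0.59) = 10.46 rad/s
v_max = ωA = 10.46×0.078 = 0.8162 m/s
a_max = ω²A = 10.46²×0.078 = 8.54 m/s²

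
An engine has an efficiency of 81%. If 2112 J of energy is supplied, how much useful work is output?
W_out = η × W_in = 0.81 × 2112 = 1710.7 J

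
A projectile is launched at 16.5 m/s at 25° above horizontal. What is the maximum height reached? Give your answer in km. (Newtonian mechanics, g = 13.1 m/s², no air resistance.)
H = v₀²sin²(θ)/(2g) (with unit conversion) = 0.001856 km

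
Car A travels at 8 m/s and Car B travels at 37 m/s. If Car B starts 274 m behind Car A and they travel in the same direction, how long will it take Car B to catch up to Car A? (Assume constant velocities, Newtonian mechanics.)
Relative speed: v_rel = 37 - 8 = 29 m/s
Time to catch: t = d₀/v_rel = 274/29 = 9.45 s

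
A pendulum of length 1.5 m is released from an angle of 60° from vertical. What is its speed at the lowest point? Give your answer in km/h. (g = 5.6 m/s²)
h = L(1 − cosθ) = 1.5×(1 − cos60°) = 0.75 m
v = √(2gh) = √(2×5.6×0.75) = 2.898 m/s = 10.43 km/h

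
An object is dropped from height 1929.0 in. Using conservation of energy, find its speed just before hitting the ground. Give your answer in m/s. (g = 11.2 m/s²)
mgh = ½mv² → v = √(2gh) = √(2×11.2×49) = 33.13 m/s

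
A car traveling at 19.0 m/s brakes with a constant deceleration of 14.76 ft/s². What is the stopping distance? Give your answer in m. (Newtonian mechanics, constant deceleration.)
d = v₀² / (2a) (with unit conversion) = 40.12 m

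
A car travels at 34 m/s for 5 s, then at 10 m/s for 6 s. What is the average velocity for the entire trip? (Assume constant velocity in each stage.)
d₁ = v₁t₁ = 34 × 5 = 170 m
d₂ = v₂t₂ = 10 × 6 = 60 m
d_total = 230 m, t_total = 11 s
v_avg = d_total/t_total = 230/11 = 20.91 m/s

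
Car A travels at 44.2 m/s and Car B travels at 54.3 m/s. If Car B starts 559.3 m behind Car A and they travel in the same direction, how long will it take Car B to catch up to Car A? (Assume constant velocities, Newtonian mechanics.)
Relative speed: v_rel = 54.3 - 44.2 = 10.1 m/s
Time to catch: t = d₀/v_rel = 559.3/10.1 = 55.38 s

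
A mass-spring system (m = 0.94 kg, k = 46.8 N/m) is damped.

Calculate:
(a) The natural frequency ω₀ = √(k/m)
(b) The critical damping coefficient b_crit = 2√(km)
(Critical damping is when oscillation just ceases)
ω₀ = √(k/m) = √(46.8/0.94) = 7.056 rad/s
b_crit = 2√(km) = 2√(46.8×0.94) = 13.27 kg/s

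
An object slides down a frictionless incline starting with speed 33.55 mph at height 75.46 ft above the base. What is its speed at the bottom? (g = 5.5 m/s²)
½mv₀² + mgh = ½mv² → v = √(v₀² + 2gh) = √(15² + 2×5.5×23) = 21.86 m/s = 48.9 mph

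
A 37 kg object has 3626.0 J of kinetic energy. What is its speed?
KE = ½mv² → v = √(2KE/m) = √(2×3626.0/37) = 14.0 m/s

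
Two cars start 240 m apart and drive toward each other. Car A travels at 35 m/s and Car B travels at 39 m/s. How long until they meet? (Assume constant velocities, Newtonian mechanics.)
Combined speed: v_combined = 35 + 39 = 74 m/s
Time to meet: t = d/74 = 240/74 = 3.24 s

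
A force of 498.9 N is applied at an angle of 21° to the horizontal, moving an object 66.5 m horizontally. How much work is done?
W = Fd cosθ = 498.9×66.5×cos(21°) = 30973.0 J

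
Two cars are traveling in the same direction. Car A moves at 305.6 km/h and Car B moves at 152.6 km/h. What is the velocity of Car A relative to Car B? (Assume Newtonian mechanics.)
v_rel = v_A - v_B = 305.6 - 152.6 = 153.0 km/h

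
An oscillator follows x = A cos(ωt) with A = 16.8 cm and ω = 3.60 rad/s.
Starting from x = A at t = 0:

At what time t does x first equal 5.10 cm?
cos(ωt) = x/A = 5.1/16.8 = 0.3036
ωt = arccos(0.3036) = 1.262 rad
t = 1.262/3.6 = 0.3507 s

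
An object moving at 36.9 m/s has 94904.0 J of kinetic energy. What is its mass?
KE = ½mv² → m = 2KE/v² = 2×94904.0/36.9² = 139.4 kg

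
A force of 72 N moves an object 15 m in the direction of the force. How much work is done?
W = Fd = 72×15 = 1080.0 J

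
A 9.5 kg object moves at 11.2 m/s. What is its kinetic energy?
KE = ½mv² = ½×9.5×11.2² = 595.84 J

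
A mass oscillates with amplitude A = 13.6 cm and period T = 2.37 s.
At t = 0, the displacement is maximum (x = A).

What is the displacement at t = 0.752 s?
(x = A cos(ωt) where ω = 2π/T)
ω = 2π/T = 2π/2.37 = 2.651 rad/s
x = A cos(ωt) = 13.6×cos(2.651×0.752) = -5.581 cm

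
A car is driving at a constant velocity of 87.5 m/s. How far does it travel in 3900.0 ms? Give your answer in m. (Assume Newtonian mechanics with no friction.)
d = vt (with unit conversion) = 341.2 m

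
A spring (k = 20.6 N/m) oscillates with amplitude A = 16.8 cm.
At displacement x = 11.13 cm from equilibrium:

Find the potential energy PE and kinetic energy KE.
E_total = ½kA² = ½×20.6×(0.168)² = 0.2907 J
PE = ½kx² = ½×20.6×(0.1113)² = 0.1276 J
KE = E_total − PE = 0.1631 J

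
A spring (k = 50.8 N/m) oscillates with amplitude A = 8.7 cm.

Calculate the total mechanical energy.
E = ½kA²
E = ½kA² = ½×50.8×(0.087)² = 0.1923 J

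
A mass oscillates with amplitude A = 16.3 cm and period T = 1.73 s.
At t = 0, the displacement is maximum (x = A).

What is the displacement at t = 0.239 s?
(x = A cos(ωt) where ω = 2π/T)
ω = 2π/T = 2π/1.73 = 3.632 rad/s
x = A cos(ωt) = 16.3×cos(3.632×0.239) = 10.54 cm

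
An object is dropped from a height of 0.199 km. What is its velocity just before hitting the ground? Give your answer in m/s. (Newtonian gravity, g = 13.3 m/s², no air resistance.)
v = √(2gh) (with unit conversion) = 72.76 m/s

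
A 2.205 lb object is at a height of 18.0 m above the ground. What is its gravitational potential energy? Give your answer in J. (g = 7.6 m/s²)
PE = mgh = 1 kg × 7.6 m/s² × 18 m = 136.8 J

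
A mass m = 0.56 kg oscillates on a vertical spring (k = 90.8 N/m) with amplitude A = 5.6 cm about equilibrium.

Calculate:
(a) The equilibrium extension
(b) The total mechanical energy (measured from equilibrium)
x_eq = mg/k = 0.56×9.81/90.8 = 0.0605 m = 6.05 cm
E = ½kA² = ½×90.8×(0.056)² = 0.1424 J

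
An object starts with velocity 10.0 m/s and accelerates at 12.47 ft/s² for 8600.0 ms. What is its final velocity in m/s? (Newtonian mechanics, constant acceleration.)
v = v₀ + at (with unit conversion) = 42.69 m/s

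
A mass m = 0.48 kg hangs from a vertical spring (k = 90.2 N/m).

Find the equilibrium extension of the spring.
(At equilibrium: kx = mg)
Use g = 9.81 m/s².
x_eq = mg/k = 0.48×9.81/90.2 = 0.0522 m = 5.22 cm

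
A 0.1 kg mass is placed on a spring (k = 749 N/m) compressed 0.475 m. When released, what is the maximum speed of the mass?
½kx² = ½mv² → v = x√(k/m) = 0.475×√(749/0.1) = 41.11 m/s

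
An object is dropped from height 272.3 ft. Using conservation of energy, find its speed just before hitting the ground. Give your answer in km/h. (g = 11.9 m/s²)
mgh = ½mv² → v = √(2gh) = √(2×11.9×83) = 44.44 m/s = 160.0 km/h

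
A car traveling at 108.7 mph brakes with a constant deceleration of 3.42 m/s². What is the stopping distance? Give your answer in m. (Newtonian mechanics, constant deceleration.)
d = v₀² / (2a) (with unit conversion) = 345.2 m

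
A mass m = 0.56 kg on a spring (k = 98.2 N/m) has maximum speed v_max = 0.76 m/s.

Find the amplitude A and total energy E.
½mv²_max = ½kA² → A = v_max√(m/k) = 0.76×√(0.56/98.2) = 0.05739 m = 5.739 cm
E = ½mv²_max = ½×0.56×0.76² = 0.1617 J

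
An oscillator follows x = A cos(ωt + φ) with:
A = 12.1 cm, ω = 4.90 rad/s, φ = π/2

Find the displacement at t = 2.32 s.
x = A cos(ωt + φ) = 12.1×cos(4.9×2.32 + π/2) = 11.27 cm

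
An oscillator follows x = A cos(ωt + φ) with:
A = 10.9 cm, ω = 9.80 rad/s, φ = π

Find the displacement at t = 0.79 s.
x = A cos(ωt + φ) = 10.9×cos(9.8×0.79 + π) = -1.218 cm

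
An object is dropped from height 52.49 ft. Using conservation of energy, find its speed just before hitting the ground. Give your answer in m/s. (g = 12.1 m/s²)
mgh = ½mv² → v = √(2gh) = √(2×12.1×16) = 19.68 m/s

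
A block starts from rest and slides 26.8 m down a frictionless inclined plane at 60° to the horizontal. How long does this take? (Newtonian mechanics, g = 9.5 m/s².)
a = g sin(θ) = 9.5 × sin(60°) = 8.23 m/s²
t = √(2d/a) = √(2 × 26.8 / 8.23) = 2.55 s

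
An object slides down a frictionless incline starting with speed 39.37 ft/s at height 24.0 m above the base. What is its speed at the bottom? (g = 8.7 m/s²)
½mv₀² + mgh = ½mv² → v = √(v₀² + 2gh) = √(12² + 2×8.7×24) = 23.7 m/s = 77.75 ft/s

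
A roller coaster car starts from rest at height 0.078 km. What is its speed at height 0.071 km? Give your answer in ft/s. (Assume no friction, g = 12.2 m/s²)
mgh₁ = ½mv₂² + mgh₂ → v₂ = √(2g(h₁−h₂)) = √(2×12.2×(78−71)) = 13.07 m/s = 42.88 ft/s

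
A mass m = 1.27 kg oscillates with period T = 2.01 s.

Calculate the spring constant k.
T = 2π√(m/k) → k = m(2π/T)² = 1.27×(2π/2.01)² = 12.41 N/m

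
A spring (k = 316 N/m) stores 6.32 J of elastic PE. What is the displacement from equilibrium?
PE = ½kx² → x = √(2PE/k) = √(2×6.32/316) = 0.2 m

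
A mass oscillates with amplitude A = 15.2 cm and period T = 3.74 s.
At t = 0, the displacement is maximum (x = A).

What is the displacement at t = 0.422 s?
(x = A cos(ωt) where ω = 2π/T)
ω = 2π/T = 2π/3.74 = 1.68 rad/s
x = A cos(ωt) = 15.2×cos(1.68×0.422) = 11.54 cm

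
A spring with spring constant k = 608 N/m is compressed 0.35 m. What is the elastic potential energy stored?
PE = ½kx² = ½×608×0.35² = 37.24 J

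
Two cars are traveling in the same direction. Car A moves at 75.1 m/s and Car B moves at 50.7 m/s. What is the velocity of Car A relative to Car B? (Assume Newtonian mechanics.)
v_rel = v_A - v_B = 75.1 - 50.7 = 24.4 m/s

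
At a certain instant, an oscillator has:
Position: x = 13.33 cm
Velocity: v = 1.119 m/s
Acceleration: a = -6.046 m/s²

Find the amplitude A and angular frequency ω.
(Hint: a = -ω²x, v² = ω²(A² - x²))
a = −ω²x → ω = √(|a|/x) = √(6.046/0.1333) = 6.735 rad/s
v² = ω²(A² − x²) → A = √(x² + v²/ω²) = √(0.1333² + 1.119²/6.735²) = 0.213 m = 21.3 cm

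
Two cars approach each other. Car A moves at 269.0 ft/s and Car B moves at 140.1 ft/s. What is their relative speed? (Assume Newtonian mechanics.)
v_rel = v_A + v_B = 269.0 + 140.1 = 409.1 ft/s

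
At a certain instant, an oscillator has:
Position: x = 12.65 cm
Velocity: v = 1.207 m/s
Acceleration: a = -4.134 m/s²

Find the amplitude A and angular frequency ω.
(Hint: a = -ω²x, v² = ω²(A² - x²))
a = −ω²x → ω = √(|a|/x) = √(4.134/0.1265) = 5.717 rad/s
v² = ω²(A² − x²) → A = √(x² + v²/ω²) = √(0.1265² + 1.207²/5.717²) = 0.2461 m = 24.61 cm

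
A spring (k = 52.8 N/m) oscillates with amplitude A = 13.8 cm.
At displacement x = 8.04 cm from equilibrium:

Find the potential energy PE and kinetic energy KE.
E_total = ½kA² = ½×52.8×(0.138)² = 0.5028 J
PE = ½kx² = ½×52.8×(0.0804)² = 0.1707 J
KE = E_total − PE = 0.3321 J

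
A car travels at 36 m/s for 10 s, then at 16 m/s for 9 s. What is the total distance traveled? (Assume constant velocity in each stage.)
d₁ = v₁t₁ = 36 × 10 = 360 m
d₂ = v₂t₂ = 16 × 9 = 144 m
d_total = 360 + 144 = 504 m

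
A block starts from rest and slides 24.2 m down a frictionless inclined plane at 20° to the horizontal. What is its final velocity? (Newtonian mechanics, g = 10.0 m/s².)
a = g sin(θ) = 10.0 × sin(20°) = 3.42 m/s²
v = √(2ad) = √(2 × 3.42 × 24.2) = 12.87 m/s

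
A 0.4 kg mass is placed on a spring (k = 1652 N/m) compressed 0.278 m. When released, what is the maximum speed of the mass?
½kx² = ½mv² → v = x√(k/m) = 0.278×√(1652/0.4) = 17.87 m/s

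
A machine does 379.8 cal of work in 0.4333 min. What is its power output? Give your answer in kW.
P = W/t = 1589 J / 26 s = 61.12 W = 0.06112 kW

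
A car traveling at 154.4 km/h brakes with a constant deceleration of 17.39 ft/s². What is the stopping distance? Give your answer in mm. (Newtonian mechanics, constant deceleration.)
d = v₀² / (2a) (with unit conversion) = 173500.0 mm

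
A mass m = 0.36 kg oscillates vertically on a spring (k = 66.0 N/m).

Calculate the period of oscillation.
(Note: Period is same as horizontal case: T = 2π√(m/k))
T = 2π√(m/k) = 2π√(0.36/66.0) = 0.464 s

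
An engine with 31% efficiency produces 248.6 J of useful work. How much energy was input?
W_in = W_out/η = 248.6/0.31 = 801.94 J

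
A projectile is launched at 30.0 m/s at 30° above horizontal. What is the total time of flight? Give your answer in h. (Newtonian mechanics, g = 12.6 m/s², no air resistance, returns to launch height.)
T = 2v₀sin(θ)/g (with unit conversion) = 0.0006614 h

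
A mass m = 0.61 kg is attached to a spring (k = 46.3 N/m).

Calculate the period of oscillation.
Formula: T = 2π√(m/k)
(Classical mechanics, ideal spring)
T = 2π√(m/k) = 2π√(0.61/46.3) = 0.7212 s; f = 1/T = 1.387 Hz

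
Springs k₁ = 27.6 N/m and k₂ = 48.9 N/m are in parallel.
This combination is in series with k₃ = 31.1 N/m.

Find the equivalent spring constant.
k₁₂ = k₁ + k₂ = 76.5 N/m (parallel)
1/k_eq = 1/k₁₂ + 1/k₃ → k_eq = 22.11 N/m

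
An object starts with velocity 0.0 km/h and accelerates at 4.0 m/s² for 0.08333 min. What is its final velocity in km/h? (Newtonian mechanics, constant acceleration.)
v = v₀ + at (with unit conversion) = 72.0 km/h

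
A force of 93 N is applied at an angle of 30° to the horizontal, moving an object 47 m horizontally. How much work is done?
W = Fd cosθ = 93×47×cos(30°) = 3785.4 J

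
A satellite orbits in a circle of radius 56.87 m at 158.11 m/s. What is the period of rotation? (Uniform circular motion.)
T = 2πr/v = 2π×56.87/158.11 = 2.26 s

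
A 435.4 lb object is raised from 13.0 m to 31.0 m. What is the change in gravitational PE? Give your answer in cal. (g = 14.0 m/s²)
ΔPE = mg(h₂ − h₁) = 197.5 kg × 14.0 m/s² × (31 − 13) m = 4.977e+04 J = 11890.0 cal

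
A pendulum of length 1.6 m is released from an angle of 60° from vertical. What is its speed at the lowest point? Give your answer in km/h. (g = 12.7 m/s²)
h = L(1 − cosθ) = 1.6×(1 − cos60°) = 0.8 m
v = √(2gh) = √(2×12.7×0.8) = 4.508 m/s = 16.23 km/h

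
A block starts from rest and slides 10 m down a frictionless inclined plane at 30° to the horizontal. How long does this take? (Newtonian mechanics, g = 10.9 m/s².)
a = g sin(θ) = 10.9 × sin(30°) = 5.45 m/s²
t = √(2d/a) = √(2 × 10 / 5.45) = 1.92 s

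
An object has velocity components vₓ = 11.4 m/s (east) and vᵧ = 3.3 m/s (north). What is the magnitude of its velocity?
|v| = √(vₓ² + vᵧ²) = √(11.4² + 3.3²) = √(140.85) = 11.87 m/s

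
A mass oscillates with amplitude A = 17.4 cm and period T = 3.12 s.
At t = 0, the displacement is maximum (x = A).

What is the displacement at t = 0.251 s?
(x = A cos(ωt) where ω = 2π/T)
ω = 2π/T = 2π/3.12 = 2.014 rad/s
x = A cos(ωt) = 17.4×cos(2.014×0.251) = 15.22 cm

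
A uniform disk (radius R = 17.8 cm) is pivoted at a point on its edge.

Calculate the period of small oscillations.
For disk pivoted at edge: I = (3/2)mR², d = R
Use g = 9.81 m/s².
I/m = (3/2)R² = 0.04753 m²; d = R = 0.178 m
T = 2π√((3/2)R²/(gR)) = 2π√(3R/(2g)) = 1.037 s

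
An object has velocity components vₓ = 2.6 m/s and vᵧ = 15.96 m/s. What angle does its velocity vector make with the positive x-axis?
θ = arctan(vᵧ/vₓ) = arctan(15.96/2.6) = 80.75°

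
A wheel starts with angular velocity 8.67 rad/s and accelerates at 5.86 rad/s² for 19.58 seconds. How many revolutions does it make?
θ = ω₀t + ½αt² = 8.67×19.58 + ½×5.86×19.58² = 1293.05 rad
Revolutions = θ/(2π) = 1293.05/(2π) = 205.8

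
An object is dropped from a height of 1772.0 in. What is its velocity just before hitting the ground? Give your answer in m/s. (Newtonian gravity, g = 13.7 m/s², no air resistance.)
v = √(2gh) (with unit conversion) = 35.12 m/s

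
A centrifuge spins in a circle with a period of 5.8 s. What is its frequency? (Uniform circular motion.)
f = 1/T = 1/5.8 = 0.1724 Hz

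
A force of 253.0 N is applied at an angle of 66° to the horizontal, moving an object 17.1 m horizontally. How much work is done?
W = Fd cosθ = 253.0×17.1×cos(66°) = 1759.7 J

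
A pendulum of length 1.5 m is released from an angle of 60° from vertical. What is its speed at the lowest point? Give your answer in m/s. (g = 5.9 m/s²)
h = L(1 − cosθ) = 1.5×(1 − cos60°) = 0.75 m
v = √(2gh) = √(2×5.9×0.75) = 2.975 m/s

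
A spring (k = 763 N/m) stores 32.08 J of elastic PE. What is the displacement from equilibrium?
PE = ½kx² → x = √(2PE/k) = √(2×32.08/763) = 0.29 m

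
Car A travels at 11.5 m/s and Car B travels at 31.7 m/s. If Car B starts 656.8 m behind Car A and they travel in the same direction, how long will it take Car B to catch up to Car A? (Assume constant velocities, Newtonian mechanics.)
Relative speed: v_rel = 31.7 - 11.5 = 20.2 m/s
Time to catch: t = d₀/v_rel = 656.8/20.2 = 32.51 s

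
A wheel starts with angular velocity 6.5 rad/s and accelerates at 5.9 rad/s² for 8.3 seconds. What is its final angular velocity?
ω = ω₀ + αt = 6.5 + 5.9 × 8.3 = 55.47 rad/s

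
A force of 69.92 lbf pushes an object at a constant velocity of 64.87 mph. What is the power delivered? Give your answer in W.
P = Fv = 311 N × 29 m/s = 9019 W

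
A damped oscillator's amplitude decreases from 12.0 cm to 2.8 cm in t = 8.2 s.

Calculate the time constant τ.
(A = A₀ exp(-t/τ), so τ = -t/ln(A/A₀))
A/A₀ = 2.8/12.0 = 0.2333; ln(A/A₀) = -1.455
τ = −t/ln(A/A₀) = −8.2/-1.455 = 5.635 s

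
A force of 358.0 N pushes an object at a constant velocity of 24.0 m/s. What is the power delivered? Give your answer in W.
P = Fv = 358 N × 24 m/s = 8592 W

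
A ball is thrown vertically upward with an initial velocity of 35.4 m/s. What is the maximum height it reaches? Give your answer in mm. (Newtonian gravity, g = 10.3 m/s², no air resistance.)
h_max = v₀²/(2g) (with unit conversion) = 60830.0 mm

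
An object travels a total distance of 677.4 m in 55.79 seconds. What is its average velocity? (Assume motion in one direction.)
v_avg = Δd / Δt = 677.4 / 55.79 = 12.14 m/s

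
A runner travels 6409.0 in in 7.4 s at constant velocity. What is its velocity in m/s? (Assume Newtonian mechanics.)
v = d/t (with unit conversion) = 22.0 m/s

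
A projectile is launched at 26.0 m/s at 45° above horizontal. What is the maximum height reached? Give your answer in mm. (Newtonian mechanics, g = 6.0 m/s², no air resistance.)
H = v₀²sin²(θ)/(2g) (with unit conversion) = 28170.0 mm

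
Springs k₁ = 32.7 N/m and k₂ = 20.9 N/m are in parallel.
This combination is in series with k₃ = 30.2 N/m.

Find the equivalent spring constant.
k₁₂ = k₁ + k₂ = 53.6 N/m (parallel)
1/k_eq = 1/k₁₂ + 1/k₃ → k_eq = 19.32 N/m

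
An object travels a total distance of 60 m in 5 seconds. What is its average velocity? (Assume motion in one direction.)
v_avg = Δd / Δt = 60 / 5 = 12.0 m/s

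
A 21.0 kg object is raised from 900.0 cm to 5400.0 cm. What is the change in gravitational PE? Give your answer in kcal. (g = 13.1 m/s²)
ΔPE = mg(h₂ − h₁) = 21 kg × 13.1 m/s² × (54 − 9) m = 1.238e+04 J = 2.959 kcal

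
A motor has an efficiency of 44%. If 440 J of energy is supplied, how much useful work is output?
W_out = η × W_in = 0.44 × 440 = 193.6 J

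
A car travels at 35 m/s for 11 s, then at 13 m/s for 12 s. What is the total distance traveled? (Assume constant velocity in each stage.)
d₁ = v₁t₁ = 35 × 11 = 385 m
d₂ = v₂t₂ = 13 × 12 = 156 m
d_total = 385 + 156 = 541 m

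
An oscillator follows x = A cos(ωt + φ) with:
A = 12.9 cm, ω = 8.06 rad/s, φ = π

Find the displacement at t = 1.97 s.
x = A cos(ωt + φ) = 12.9×cos(8.06×1.97 + π) = 12.71 cm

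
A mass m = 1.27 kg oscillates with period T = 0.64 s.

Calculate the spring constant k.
T = 2π√(m/k) → k = m(2π/T)² = 1.27×(2π/0.64)² = 122.4 N/m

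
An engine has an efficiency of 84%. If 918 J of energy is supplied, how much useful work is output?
W_out = η × W_in = 0.84 × 918 = 771.12 J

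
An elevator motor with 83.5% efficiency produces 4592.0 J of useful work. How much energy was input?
W_in = W_out/η = 4592.0/0.835 = 5499.4 J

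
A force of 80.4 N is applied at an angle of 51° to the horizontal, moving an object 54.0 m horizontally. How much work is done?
W = Fd cosθ = 80.4×54.0×cos(51°) = 2732.3 J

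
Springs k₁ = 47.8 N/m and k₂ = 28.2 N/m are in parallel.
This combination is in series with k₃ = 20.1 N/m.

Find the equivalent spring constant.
k₁₂ = k₁ + k₂ = 76 N/m (parallel)
1/k_eq = 1/k₁₂ + 1/k₃ → k_eq = 15.9 N/m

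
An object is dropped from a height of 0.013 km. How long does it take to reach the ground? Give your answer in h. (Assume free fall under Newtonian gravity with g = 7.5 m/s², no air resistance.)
t = √(2h/g) (with unit conversion) = 0.0005172 h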